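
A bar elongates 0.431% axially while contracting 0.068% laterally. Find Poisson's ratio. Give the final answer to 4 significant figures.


nu = -epsilon_lat / epsilon_axial
Lateral strain is contraction (negative), so using magnitudes:
nu = 0.068 / 0.431
nu = 0.1578


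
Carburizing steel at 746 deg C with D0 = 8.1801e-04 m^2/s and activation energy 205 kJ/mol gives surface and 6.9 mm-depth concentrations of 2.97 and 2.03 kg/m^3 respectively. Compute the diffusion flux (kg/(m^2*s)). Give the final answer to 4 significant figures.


Step 1: D = D0 * exp(-Qd/(R*T))
T = 746 + 273.15 = 1019.15 K
D = 8.1801e-04 * exp(-205e3 / (8.314 * 1019.15)) = 2.54381e-14 m^2/s
Step 2: J = D * (C1 - C2) / dx
J = 2.54381e-14 * (2.97 - 2.03) / 6.9e-03
J = 3.465e-12 kg/(m^2*s)


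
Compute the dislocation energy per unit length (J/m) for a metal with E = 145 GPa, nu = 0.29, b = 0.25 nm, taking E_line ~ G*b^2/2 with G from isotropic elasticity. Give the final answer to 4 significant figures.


Step 1: G = E / (2*(1+nu))
G = 145 / (2*(1+0.29)) = 56.2016 GPa = 5.62016e+10 Pa
Step 2: E_line = G*b^2/2
b = 0.25 nm = 2.5e-10 m
E_line = 0.5 * 5.62016e+10 * (2.5e-10)^2 = 1.756e-09 J/m


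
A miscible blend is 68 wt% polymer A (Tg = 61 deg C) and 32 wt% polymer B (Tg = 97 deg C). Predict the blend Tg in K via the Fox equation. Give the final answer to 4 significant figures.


1/Tg = w1/Tg1 + w2/Tg2 (in Kelvin)
Tg1 = 334.15 K, Tg2 = 370.15 K
1/Tg = 0.68/334.15 + 0.32/370.15
Tg = 344.9 K


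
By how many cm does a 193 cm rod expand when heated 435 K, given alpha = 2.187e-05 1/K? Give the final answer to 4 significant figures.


dL = L0 * alpha * dT
dL = 193 * 2.187e-05 * 435
dL = 1.836 cm


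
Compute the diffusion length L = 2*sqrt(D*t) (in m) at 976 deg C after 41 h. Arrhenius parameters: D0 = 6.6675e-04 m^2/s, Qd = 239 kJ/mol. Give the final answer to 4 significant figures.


Step 1: D = D0 * exp(-Qd/(R*T))
T = 1249.15 K
D = 6.6675e-04 * exp(-239e3 / (8.314 * 1249.15)) = 6.75372e-14 m^2/s
Step 2: L = 2*sqrt(D*t)
t = 41 h = 147600 s
L = 2*sqrt(6.75372e-14 * 147600) = 1.997e-04 m


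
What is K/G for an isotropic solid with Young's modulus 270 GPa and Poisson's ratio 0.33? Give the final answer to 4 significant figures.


G = E / (2*(1+nu))
G = 270 / (2*(1+0.33)) = 101.504 GPa
K = E / (3*(1-2*nu))
K = 270 / (3*(1-2*0.33)) = 264.706 GPa
K/G = 264.706 / 101.504 = 2.608


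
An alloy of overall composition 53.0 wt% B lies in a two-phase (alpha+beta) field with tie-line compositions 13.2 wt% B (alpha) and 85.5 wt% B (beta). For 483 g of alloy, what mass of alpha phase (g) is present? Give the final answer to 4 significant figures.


f_alpha = (C_beta - C0) / (C_beta - C_alpha)
f_alpha = (85.5 - 53.0) / (85.5 - 13.2) = 0.449516
m_alpha = f_alpha * m_total = 0.449516 * 483 = 217.1 g


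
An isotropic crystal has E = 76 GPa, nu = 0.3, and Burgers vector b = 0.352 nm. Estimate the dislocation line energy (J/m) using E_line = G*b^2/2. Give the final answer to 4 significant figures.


Step 1: G = E / (2*(1+nu))
G = 76 / (2*(1+0.3)) = 29.2308 GPa = 2.92308e+10 Pa
Step 2: E_line = G*b^2/2
b = 0.352 nm = 3.52e-10 m
E_line = 0.5 * 2.92308e+10 * (3.52e-10)^2 = 1.811e-09 J/m


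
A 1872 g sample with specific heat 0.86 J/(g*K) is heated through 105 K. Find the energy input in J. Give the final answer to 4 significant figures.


Q = m * cp * dT
Q = 1872 * 0.86 * 105
Q = 169000 J


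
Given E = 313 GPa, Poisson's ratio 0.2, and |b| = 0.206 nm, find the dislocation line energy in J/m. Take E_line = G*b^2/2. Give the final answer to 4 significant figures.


Step 1: G = E / (2*(1+nu))
G = 313 / (2*(1+0.2)) = 130.417 GPa = 1.30417e+11 Pa
Step 2: E_line = G*b^2/2
b = 0.206 nm = 2.06e-10 m
E_line = 0.5 * 1.30417e+11 * (2.06e-10)^2 = 2.767e-09 J/m


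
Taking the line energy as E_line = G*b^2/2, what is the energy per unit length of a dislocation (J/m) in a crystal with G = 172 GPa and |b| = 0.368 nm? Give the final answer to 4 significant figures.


E = G*b^2/2
b = 0.368 nm = 3.68e-10 m
G = 172 GPa = 1.72e+11 Pa
E = 0.5 * 1.72e+11 * (3.68e-10)^2
E = 1.165e-08 J/m


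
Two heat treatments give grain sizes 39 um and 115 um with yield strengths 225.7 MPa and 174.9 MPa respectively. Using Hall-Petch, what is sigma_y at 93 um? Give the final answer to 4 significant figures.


sigma_y = sigma0 + k / sqrt(d)
1/sqrt(d1) = 1/sqrt(3.9e-05) = 160.128;  1/sqrt(d2) = 93.2505
k = (sigma1 - sigma2) / (1/sqrt(d1) - 1/sqrt(d2)) = (225.7 - 174.9) / (160.128 - 93.2505) = 0.759596 MPa*m^0.5
sigma0 = sigma1 - k/sqrt(d1) = 225.7 - 0.759596*160.128 = 104.067 MPa
sigma_y(d3) = 104.067 + 0.759596 / sqrt(9.3e-05) = 182.8 MPa


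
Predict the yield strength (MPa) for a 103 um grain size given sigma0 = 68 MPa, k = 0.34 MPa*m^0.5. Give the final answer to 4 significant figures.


sigma_y = sigma0 + k / sqrt(d)
d = 103 um = 1.03e-04 m
sigma_y = 68 + 0.34 / sqrt(1.03e-04)
sigma_y = 101.5 MPa


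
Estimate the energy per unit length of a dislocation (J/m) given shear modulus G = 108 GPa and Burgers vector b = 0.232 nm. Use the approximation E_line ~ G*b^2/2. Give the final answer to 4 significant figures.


E = G*b^2/2
b = 0.232 nm = 2.32e-10 m
G = 108 GPa = 1.08e+11 Pa
E = 0.5 * 1.08e+11 * (2.32e-10)^2
E = 2.906e-09 J/m


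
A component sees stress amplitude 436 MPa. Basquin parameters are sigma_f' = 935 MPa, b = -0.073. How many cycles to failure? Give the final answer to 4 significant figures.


sigma_a = sigma_f' * (2*Nf)^b
2*Nf = (sigma_a / sigma_f')^(1/b)
2*Nf = (436 / 935)^(1/-0.073)
2*Nf = 34570.1
Nf = 17290 cycles


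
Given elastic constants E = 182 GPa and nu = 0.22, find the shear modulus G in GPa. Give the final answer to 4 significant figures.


G = E / (2*(1+nu))
G = 182 / (2*(1+0.22))
G = 74.59 GPa


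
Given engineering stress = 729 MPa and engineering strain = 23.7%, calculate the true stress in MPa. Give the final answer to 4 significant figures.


sigma_true = sigma_eng * (1 + epsilon_eng)
sigma_true = 729 * (1 + 0.237)
sigma_true = 901.8 MPa


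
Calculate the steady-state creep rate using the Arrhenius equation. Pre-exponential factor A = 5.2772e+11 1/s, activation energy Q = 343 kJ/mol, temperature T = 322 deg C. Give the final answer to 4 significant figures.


rate = A * exp(-Q / (R*T))
T = 322 + 273.15 = 595.15 K
rate = 5.2772e+11 * exp(-343e3 / (8.314 * 595.15))
rate = 4.142e-19 1/s


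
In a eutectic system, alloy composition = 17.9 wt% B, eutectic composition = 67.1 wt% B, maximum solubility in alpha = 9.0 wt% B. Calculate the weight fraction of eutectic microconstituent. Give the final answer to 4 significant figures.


f_primary = (C_e - C0) / (C_e - C_alpha_max)
f_primary = (67.1 - 17.9) / (67.1 - 9.0)
f_primary = 0.846816
f_eutectic = 1 - 0.846816 = 0.1532


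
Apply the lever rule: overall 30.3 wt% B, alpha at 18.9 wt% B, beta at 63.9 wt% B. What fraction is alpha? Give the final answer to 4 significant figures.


f_alpha = (C_beta - C0) / (C_beta - C_alpha)
f_alpha = (63.9 - 30.3) / (63.9 - 18.9)
f_alpha = 0.7467


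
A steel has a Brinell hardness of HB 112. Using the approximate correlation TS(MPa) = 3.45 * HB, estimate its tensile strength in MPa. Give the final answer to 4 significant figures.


TS (MPa) = 3.45 * HB
TS = 3.45 * 112
TS = 386.4 MPa


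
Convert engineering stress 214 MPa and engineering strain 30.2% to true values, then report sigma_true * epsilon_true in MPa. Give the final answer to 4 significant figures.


sigma_true = sigma_eng * (1 + epsilon_eng)
sigma_true = 214 * (1 + 0.302) = 278.628 MPa
epsilon_true = ln(1 + epsilon_eng)
epsilon_true = ln(1 + 0.302) = 0.263902
sigma_true * epsilon_true = 278.628 * 0.263902 = 73.53 MPa


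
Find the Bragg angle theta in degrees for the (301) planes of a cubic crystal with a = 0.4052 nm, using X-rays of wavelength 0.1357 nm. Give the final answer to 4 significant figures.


d = a / sqrt(h^2+k^2+l^2)
d = 0.4052 / sqrt(10) = 0.128135 nm
lambda = 2*d*sin(theta)  =>  sin(theta) = lambda / (2*d)
sin(theta) = 0.1357 / (2 * 0.128135) = 0.529518
theta = 31.97 deg


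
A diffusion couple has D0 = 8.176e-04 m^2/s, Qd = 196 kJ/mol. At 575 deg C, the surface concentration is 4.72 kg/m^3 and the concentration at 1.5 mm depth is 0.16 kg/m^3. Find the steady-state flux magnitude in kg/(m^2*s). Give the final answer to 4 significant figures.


Step 1: D = D0 * exp(-Qd/(R*T))
T = 575 + 273.15 = 848.15 K
D = 8.176e-04 * exp(-196e3 / (8.314 * 848.15)) = 6.93648e-16 m^2/s
Step 2: J = D * (C1 - C2) / dx
J = 6.93648e-16 * (4.72 - 0.16) / 1.5e-03
J = 2.109e-12 kg/(m^2*s)


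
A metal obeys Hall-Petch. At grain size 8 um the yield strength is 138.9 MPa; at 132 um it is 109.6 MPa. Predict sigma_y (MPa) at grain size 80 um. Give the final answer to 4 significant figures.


sigma_y = sigma0 + k / sqrt(d)
1/sqrt(d1) = 1/sqrt(8e-06) = 353.553;  1/sqrt(d2) = 87.0388
k = (sigma1 - sigma2) / (1/sqrt(d1) - 1/sqrt(d2)) = (138.9 - 109.6) / (353.553 - 87.0388) = 0.109938 MPa*m^0.5
sigma0 = sigma1 - k/sqrt(d1) = 138.9 - 0.109938*353.553 = 100.031 MPa
sigma_y(d3) = 100.031 + 0.109938 / sqrt(8e-05) = 112.3 MPa


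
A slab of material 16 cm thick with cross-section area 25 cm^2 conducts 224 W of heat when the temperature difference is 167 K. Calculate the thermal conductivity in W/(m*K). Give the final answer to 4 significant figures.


k = Q*L / (A*dT)
L = 0.16 m, A = 2.5e-03 m^2
k = 224 * 0.16 / (2.5e-03 * 167)
k = 85.84 W/(m*K)


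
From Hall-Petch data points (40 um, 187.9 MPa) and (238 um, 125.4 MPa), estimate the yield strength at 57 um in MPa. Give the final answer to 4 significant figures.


sigma_y = sigma0 + k / sqrt(d)
1/sqrt(d1) = 1/sqrt(4e-05) = 158.114;  1/sqrt(d2) = 64.8204
k = (sigma1 - sigma2) / (1/sqrt(d1) - 1/sqrt(d2)) = (187.9 - 125.4) / (158.114 - 64.8204) = 0.669929 MPa*m^0.5
sigma0 = sigma1 - k/sqrt(d1) = 187.9 - 0.669929*158.114 = 81.975 MPa
sigma_y(d3) = 81.975 + 0.669929 / sqrt(5.7e-05) = 170.7 MPa


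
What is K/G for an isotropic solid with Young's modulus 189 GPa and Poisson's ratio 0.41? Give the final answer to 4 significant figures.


G = E / (2*(1+nu))
G = 189 / (2*(1+0.41)) = 67.0213 GPa
K = E / (3*(1-2*nu))
K = 189 / (3*(1-2*0.41)) = 350 GPa
K/G = 350 / 67.0213 = 5.222


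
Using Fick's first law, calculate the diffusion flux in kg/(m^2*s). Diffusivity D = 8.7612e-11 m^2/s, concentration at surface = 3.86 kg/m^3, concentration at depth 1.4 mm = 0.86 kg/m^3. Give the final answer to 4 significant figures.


J = -D * (dC/dx) = D * (C1 - C2) / dx
J = 8.7612e-11 * (3.86 - 0.86) / 1.4e-03
J = 1.877e-07 kg/(m^2*s)


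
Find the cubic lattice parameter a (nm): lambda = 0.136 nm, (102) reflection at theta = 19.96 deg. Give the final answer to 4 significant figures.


d = lambda / (2*sin(theta))
d = 0.136 / (2*sin(19.96 deg))
d = 0.199201 nm
a = d * sqrt(h^2+k^2+l^2) = 0.199201 * sqrt(5)
a = 0.4454 nm


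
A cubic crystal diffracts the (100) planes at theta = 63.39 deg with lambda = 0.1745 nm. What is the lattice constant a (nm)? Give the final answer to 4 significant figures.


d = lambda / (2*sin(theta))
d = 0.1745 / (2*sin(63.39 deg))
d = 0.0975868 nm
a = d * sqrt(h^2+k^2+l^2) = 0.0975868 * sqrt(1)
a = 0.09759 nm


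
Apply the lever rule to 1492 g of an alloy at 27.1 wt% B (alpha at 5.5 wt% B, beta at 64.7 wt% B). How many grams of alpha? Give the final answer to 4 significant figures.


f_alpha = (C_beta - C0) / (C_beta - C_alpha)
f_alpha = (64.7 - 27.1) / (64.7 - 5.5) = 0.635135
m_alpha = f_alpha * m_total = 0.635135 * 1492 = 947.6 g


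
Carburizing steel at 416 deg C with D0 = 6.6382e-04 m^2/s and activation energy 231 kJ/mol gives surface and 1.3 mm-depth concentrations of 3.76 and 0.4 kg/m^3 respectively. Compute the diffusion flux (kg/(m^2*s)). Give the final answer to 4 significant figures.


Step 1: D = D0 * exp(-Qd/(R*T))
T = 416 + 273.15 = 689.15 K
D = 6.6382e-04 * exp(-231e3 / (8.314 * 689.15)) = 2.054e-21 m^2/s
Step 2: J = D * (C1 - C2) / dx
J = 2.054e-21 * (3.76 - 0.4) / 1.3e-03
J = 5.309e-18 kg/(m^2*s)


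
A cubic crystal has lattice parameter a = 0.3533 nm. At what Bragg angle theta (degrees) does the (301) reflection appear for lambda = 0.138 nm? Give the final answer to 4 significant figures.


d = a / sqrt(h^2+k^2+l^2)
d = 0.3533 / sqrt(10) = 0.111723 nm
lambda = 2*d*sin(theta)  =>  sin(theta) = lambda / (2*d)
sin(theta) = 0.138 / (2 * 0.111723) = 0.617597
theta = 38.14 deg


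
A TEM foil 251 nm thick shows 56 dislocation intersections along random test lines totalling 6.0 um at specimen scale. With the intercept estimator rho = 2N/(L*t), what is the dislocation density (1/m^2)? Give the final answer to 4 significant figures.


rho = 2N / (L * t)
L = 6.0 um = 6e-06 m, t = 251 nm = 2.51e-07 m
rho = 2 * 56 / (6e-06 * 2.51e-07)
rho = 7.437e+13 1/m^2


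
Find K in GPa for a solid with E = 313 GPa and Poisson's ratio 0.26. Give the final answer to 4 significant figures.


K = E / (3*(1-2*nu))
K = 313 / (3*(1-2*0.26))
K = 217.4 GPa


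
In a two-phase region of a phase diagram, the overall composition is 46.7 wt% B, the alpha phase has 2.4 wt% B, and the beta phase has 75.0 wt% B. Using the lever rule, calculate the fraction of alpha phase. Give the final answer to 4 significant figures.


f_alpha = (C_beta - C0) / (C_beta - C_alpha)
f_alpha = (75.0 - 46.7) / (75.0 - 2.4)
f_alpha = 0.3898


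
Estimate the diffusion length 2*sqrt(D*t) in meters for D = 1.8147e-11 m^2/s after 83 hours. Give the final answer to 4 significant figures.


t = 83 hr = 298800 s
Diffusion length = 2*sqrt(D*t)
= 2*sqrt(1.8147e-11 * 298800)
= 4.657e-03 m


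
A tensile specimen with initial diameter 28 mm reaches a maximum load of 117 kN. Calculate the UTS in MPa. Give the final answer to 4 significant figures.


A0 = pi*(d/2)^2 = pi*(28/2)^2 = 615.752 mm^2
UTS = F_max / A0 = 117*1000 / 615.752
UTS = 190 MPa


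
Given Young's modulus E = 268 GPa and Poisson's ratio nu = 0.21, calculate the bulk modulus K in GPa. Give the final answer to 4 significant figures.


K = E / (3*(1-2*nu))
K = 268 / (3*(1-2*0.21))
K = 154 GPa


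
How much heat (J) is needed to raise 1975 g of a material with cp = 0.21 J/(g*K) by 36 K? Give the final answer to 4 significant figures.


Q = m * cp * dT
Q = 1975 * 0.21 * 36
Q = 14930 J


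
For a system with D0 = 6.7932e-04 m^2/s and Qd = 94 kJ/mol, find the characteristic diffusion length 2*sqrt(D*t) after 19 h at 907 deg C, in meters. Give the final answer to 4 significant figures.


Step 1: D = D0 * exp(-Qd/(R*T))
T = 1180.15 K
D = 6.7932e-04 * exp(-94e3 / (8.314 * 1180.15)) = 4.69233e-08 m^2/s
Step 2: L = 2*sqrt(D*t)
t = 19 h = 68400 s
L = 2*sqrt(4.69233e-08 * 68400) = 0.1133 m


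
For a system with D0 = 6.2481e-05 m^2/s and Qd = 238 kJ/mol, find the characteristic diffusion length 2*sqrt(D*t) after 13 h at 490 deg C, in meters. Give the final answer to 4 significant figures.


Step 1: D = D0 * exp(-Qd/(R*T))
T = 763.15 K
D = 6.2481e-05 * exp(-238e3 / (8.314 * 763.15)) = 3.19881e-21 m^2/s
Step 2: L = 2*sqrt(D*t)
t = 13 h = 46800 s
L = 2*sqrt(3.19881e-21 * 46800) = 2.447e-08 m


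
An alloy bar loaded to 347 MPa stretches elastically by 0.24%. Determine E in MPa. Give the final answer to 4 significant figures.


E = sigma / epsilon
epsilon = 0.24% = 2.4e-03
E = 347 / 2.4e-03
E = 144600 MPa


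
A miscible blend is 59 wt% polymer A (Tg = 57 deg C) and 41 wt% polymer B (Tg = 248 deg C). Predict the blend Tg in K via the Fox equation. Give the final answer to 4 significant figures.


1/Tg = w1/Tg1 + w2/Tg2 (in Kelvin)
Tg1 = 330.15 K, Tg2 = 521.15 K
1/Tg = 0.59/330.15 + 0.41/521.15
Tg = 388.5 K


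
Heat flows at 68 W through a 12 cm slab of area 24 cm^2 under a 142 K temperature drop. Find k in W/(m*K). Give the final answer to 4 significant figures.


k = Q*L / (A*dT)
L = 0.12 m, A = 2.4e-03 m^2
k = 68 * 0.12 / (2.4e-03 * 142)
k = 23.94 W/(m*K)


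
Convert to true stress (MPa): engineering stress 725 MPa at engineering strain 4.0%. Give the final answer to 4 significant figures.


sigma_true = sigma_eng * (1 + epsilon_eng)
sigma_true = 725 * (1 + 0.04)
sigma_true = 754 MPa


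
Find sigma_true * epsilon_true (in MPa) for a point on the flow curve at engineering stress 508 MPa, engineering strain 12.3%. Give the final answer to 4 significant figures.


sigma_true = sigma_eng * (1 + epsilon_eng)
sigma_true = 508 * (1 + 0.123) = 570.484 MPa
epsilon_true = ln(1 + epsilon_eng)
epsilon_true = ln(1 + 0.123) = 0.116004
sigma_true * epsilon_true = 570.484 * 0.116004 = 66.18 MPa


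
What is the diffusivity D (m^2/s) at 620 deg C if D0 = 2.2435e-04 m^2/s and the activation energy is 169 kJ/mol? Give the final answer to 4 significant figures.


D = D0 * exp(-Qd / (R*T))
T = 893.15 K
D = 2.2435e-04 * exp(-169e3 / (8.314 * 893.15))
D = 2.93e-14 m^2/s


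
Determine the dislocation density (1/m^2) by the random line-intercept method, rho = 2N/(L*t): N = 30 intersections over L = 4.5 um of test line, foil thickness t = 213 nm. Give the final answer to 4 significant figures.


rho = 2N / (L * t)
L = 4.5 um = 4.5e-06 m, t = 213 nm = 2.13e-07 m
rho = 2 * 30 / (4.5e-06 * 2.13e-07)
rho = 6.26e+13 1/m^2


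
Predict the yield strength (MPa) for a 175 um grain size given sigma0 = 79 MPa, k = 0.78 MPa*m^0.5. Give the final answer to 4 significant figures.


sigma_y = sigma0 + k / sqrt(d)
d = 175 um = 1.75e-04 m
sigma_y = 79 + 0.78 / sqrt(1.75e-04)
sigma_y = 138 MPa


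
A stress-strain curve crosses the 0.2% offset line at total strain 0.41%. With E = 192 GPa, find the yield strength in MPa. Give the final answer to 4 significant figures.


Offset strain = 0.002
Elastic strain at yield = total_strain - offset = 4.1e-03 - 0.002 = 2.1e-03
sigma_y = E * elastic_strain = 192000 * 2.1e-03
sigma_y = 403.2 MPa


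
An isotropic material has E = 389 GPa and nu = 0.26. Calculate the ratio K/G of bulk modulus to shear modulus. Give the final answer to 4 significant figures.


G = E / (2*(1+nu))
G = 389 / (2*(1+0.26)) = 154.365 GPa
K = E / (3*(1-2*nu))
K = 389 / (3*(1-2*0.26)) = 270.139 GPa
K/G = 270.139 / 154.365 = 1.75


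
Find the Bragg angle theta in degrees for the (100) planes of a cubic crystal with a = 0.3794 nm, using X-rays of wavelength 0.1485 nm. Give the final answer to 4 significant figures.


d = a / sqrt(h^2+k^2+l^2)
d = 0.3794 / sqrt(1) = 0.3794 nm
lambda = 2*d*sin(theta)  =>  sin(theta) = lambda / (2*d)
sin(theta) = 0.1485 / (2 * 0.3794) = 0.195704
theta = 11.29 deg


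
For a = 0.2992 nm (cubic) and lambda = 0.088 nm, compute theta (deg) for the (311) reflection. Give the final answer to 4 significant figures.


d = a / sqrt(h^2+k^2+l^2)
d = 0.2992 / sqrt(11) = 0.0902122 nm
lambda = 2*d*sin(theta)  =>  sin(theta) = lambda / (2*d)
sin(theta) = 0.088 / (2 * 0.0902122) = 0.487739
theta = 29.19 deg


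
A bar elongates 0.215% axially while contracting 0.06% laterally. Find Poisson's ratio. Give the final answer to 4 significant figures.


nu = -epsilon_lat / epsilon_axial
Lateral strain is contraction (negative), so using magnitudes:
nu = 0.06 / 0.215
nu = 0.2791


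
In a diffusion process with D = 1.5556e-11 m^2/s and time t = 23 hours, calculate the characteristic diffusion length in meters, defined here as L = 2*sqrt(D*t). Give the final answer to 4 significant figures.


t = 23 hr = 82800 s
Diffusion length = 2*sqrt(D*t)
= 2*sqrt(1.5556e-11 * 82800)
= 2.27e-03 m


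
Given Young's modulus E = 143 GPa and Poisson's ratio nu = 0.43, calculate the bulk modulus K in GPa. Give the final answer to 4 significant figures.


K = E / (3*(1-2*nu))
K = 143 / (3*(1-2*0.43))
K = 340.5 GPa


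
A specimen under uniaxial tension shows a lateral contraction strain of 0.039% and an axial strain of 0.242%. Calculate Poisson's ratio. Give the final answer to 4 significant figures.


nu = -epsilon_lat / epsilon_axial
Lateral strain is contraction (negative), so using magnitudes:
nu = 0.039 / 0.242
nu = 0.1612


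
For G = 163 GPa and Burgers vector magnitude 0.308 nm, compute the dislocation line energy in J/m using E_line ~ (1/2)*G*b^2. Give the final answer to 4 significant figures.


E = G*b^2/2
b = 0.308 nm = 3.08e-10 m
G = 163 GPa = 1.63e+11 Pa
E = 0.5 * 1.63e+11 * (3.08e-10)^2
E = 7.731e-09 J/m


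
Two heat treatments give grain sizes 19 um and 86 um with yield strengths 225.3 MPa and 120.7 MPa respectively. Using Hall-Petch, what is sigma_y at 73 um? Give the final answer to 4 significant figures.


sigma_y = sigma0 + k / sqrt(d)
1/sqrt(d1) = 1/sqrt(1.9e-05) = 229.416;  1/sqrt(d2) = 107.833
k = (sigma1 - sigma2) / (1/sqrt(d1) - 1/sqrt(d2)) = (225.3 - 120.7) / (229.416 - 107.833) = 0.860318 MPa*m^0.5
sigma0 = sigma1 - k/sqrt(d1) = 225.3 - 0.860318*229.416 = 27.9295 MPa
sigma_y(d3) = 27.9295 + 0.860318 / sqrt(7.3e-05) = 128.6 MPa


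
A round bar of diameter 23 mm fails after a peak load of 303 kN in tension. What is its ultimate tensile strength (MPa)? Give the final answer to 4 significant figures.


A0 = pi*(d/2)^2 = pi*(23/2)^2 = 415.476 mm^2
UTS = F_max / A0 = 303*1000 / 415.476
UTS = 729.3 MPa


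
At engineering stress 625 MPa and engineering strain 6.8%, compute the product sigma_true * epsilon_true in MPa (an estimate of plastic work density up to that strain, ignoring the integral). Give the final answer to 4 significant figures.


sigma_true = sigma_eng * (1 + epsilon_eng)
sigma_true = 625 * (1 + 0.068) = 667.5 MPa
epsilon_true = ln(1 + epsilon_eng)
epsilon_true = ln(1 + 0.068) = 0.0657877
sigma_true * epsilon_true = 667.5 * 0.0657877 = 43.91 MPa


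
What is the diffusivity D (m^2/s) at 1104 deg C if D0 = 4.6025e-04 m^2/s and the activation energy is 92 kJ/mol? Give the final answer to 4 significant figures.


D = D0 * exp(-Qd / (R*T))
T = 1377.15 K
D = 4.6025e-04 * exp(-92e3 / (8.314 * 1377.15))
D = 1.491e-07 m^2/s


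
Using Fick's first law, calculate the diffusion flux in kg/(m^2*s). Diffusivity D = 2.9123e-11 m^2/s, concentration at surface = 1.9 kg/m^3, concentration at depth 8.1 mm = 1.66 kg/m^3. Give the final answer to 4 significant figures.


J = -D * (dC/dx) = D * (C1 - C2) / dx
J = 2.9123e-11 * (1.9 - 1.66) / 8.1e-03
J = 8.629e-10 kg/(m^2*s)


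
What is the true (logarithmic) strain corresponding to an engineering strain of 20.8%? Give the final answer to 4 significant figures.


epsilon_true = ln(1 + epsilon_eng)
epsilon_true = ln(1 + 0.208)
epsilon_true = 0.189


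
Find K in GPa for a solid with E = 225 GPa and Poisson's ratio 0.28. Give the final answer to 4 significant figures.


K = E / (3*(1-2*nu))
K = 225 / (3*(1-2*0.28))
K = 170.5 GPa


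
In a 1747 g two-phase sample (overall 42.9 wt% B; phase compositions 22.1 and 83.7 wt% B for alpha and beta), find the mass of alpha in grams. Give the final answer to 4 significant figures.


f_alpha = (C_beta - C0) / (C_beta - C_alpha)
f_alpha = (83.7 - 42.9) / (83.7 - 22.1) = 0.662338
m_alpha = f_alpha * m_total = 0.662338 * 1747 = 1157 g


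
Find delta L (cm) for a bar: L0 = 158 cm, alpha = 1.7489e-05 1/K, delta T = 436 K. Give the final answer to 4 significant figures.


dL = L0 * alpha * dT
dL = 158 * 1.7489e-05 * 436
dL = 1.205 cm


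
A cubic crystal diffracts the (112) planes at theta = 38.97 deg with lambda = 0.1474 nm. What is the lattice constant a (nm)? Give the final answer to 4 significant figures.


d = lambda / (2*sin(theta))
d = 0.1474 / (2*sin(38.97 deg))
d = 0.117186 nm
a = d * sqrt(h^2+k^2+l^2) = 0.117186 * sqrt(6)
a = 0.287 nm


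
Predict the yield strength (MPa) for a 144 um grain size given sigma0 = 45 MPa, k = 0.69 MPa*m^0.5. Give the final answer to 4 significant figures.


sigma_y = sigma0 + k / sqrt(d)
d = 144 um = 1.44e-04 m
sigma_y = 45 + 0.69 / sqrt(1.44e-04)
sigma_y = 102.5 MPa


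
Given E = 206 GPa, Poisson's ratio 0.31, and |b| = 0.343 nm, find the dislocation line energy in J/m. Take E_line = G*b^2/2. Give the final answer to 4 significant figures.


Step 1: G = E / (2*(1+nu))
G = 206 / (2*(1+0.31)) = 78.626 GPa = 7.8626e+10 Pa
Step 2: E_line = G*b^2/2
b = 0.343 nm = 3.43e-10 m
E_line = 0.5 * 7.8626e+10 * (3.43e-10)^2 = 4.625e-09 J/m


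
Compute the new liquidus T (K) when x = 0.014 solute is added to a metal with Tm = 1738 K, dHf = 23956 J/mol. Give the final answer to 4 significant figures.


dT = R*Tm^2*x / dHf
dT = 8.314 * 1738^2 * 0.014 / 23956
dT = 14.6765 K
T_new = 1738 - 14.6765 = 1723 K


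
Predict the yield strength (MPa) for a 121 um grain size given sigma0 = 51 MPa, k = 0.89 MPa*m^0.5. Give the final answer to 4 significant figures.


sigma_y = sigma0 + k / sqrt(d)
d = 121 um = 1.21e-04 m
sigma_y = 51 + 0.89 / sqrt(1.21e-04)
sigma_y = 131.9 MPa


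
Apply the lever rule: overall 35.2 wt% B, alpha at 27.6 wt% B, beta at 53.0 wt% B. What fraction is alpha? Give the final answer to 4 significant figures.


f_alpha = (C_beta - C0) / (C_beta - C_alpha)
f_alpha = (53.0 - 35.2) / (53.0 - 27.6)
f_alpha = 0.7008


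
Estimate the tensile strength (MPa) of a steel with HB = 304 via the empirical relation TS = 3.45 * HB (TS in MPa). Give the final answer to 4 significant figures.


TS (MPa) = 3.45 * HB
TS = 3.45 * 304
TS = 1049 MPa


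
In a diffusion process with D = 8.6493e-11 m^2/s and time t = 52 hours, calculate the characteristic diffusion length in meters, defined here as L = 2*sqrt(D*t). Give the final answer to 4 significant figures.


t = 52 hr = 187200 s
Diffusion length = 2*sqrt(D*t)
= 2*sqrt(8.6493e-11 * 187200)
= 8.048e-03 m


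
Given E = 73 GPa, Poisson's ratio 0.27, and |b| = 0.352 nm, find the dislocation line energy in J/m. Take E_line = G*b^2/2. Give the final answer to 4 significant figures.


Step 1: G = E / (2*(1+nu))
G = 73 / (2*(1+0.27)) = 28.7402 GPa = 2.87402e+10 Pa
Step 2: E_line = G*b^2/2
b = 0.352 nm = 3.52e-10 m
E_line = 0.5 * 2.87402e+10 * (3.52e-10)^2 = 1.781e-09 J/m


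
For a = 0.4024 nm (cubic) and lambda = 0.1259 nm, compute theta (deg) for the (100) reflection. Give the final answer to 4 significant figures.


d = a / sqrt(h^2+k^2+l^2)
d = 0.4024 / sqrt(1) = 0.4024 nm
lambda = 2*d*sin(theta)  =>  sin(theta) = lambda / (2*d)
sin(theta) = 0.1259 / (2 * 0.4024) = 0.156436
theta = 9 deg


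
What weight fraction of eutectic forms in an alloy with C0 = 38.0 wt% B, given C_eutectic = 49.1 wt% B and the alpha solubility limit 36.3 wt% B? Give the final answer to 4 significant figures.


f_primary = (C_e - C0) / (C_e - C_alpha_max)
f_primary = (49.1 - 38.0) / (49.1 - 36.3)
f_primary = 0.867188
f_eutectic = 1 - 0.867188 = 0.1328


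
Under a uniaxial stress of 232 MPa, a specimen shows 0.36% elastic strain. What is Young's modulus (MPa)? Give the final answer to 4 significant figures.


E = sigma / epsilon
epsilon = 0.36% = 3.6e-03
E = 232 / 3.6e-03
E = 64440 MPa


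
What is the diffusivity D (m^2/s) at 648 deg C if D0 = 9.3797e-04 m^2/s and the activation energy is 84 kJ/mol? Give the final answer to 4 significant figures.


D = D0 * exp(-Qd / (R*T))
T = 921.15 K
D = 9.3797e-04 * exp(-84e3 / (8.314 * 921.15))
D = 1.617e-08 m^2/s


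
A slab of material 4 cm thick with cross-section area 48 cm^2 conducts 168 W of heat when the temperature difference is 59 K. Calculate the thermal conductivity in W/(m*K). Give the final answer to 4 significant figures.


k = Q*L / (A*dT)
L = 0.04 m, A = 4.8e-03 m^2
k = 168 * 0.04 / (4.8e-03 * 59)
k = 23.73 W/(m*K)


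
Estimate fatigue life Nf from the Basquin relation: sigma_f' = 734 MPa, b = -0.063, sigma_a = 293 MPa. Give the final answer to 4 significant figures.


sigma_a = sigma_f' * (2*Nf)^b
2*Nf = (sigma_a / sigma_f')^(1/b)
2*Nf = (293 / 734)^(1/-0.063)
2*Nf = 2.14097e+06
Nf = 1.07e+06 cycles


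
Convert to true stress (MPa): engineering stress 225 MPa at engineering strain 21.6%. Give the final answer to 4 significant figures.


sigma_true = sigma_eng * (1 + epsilon_eng)
sigma_true = 225 * (1 + 0.216)
sigma_true = 273.6 MPa


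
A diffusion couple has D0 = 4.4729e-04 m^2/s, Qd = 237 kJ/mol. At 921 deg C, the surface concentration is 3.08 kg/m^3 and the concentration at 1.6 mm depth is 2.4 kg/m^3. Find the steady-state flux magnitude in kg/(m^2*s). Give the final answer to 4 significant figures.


Step 1: D = D0 * exp(-Qd/(R*T))
T = 921 + 273.15 = 1194.15 K
D = 4.4729e-04 * exp(-237e3 / (8.314 * 1194.15)) = 1.92015e-14 m^2/s
Step 2: J = D * (C1 - C2) / dx
J = 1.92015e-14 * (3.08 - 2.4) / 1.6e-03
J = 8.161e-12 kg/(m^2*s)


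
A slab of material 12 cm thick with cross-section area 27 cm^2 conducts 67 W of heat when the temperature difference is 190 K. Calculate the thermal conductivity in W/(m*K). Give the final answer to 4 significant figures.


k = Q*L / (A*dT)
L = 0.12 m, A = 2.7e-03 m^2
k = 67 * 0.12 / (2.7e-03 * 190)
k = 15.67 W/(m*K)


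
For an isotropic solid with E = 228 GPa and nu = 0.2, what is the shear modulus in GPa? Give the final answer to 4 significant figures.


G = E / (2*(1+nu))
G = 228 / (2*(1+0.2))
G = 95 GPa


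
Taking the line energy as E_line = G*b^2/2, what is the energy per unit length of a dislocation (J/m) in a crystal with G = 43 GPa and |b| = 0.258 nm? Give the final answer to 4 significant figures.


E = G*b^2/2
b = 0.258 nm = 2.58e-10 m
G = 43 GPa = 4.3e+10 Pa
E = 0.5 * 4.3e+10 * (2.58e-10)^2
E = 1.431e-09 J/m


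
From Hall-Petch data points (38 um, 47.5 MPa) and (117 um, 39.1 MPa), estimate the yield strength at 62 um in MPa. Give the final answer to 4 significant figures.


sigma_y = sigma0 + k / sqrt(d)
1/sqrt(d1) = 1/sqrt(3.8e-05) = 162.221;  1/sqrt(d2) = 92.45
k = (sigma1 - sigma2) / (1/sqrt(d1) - 1/sqrt(d2)) = (47.5 - 39.1) / (162.221 - 92.45) = 0.120393 MPa*m^0.5
sigma0 = sigma1 - k/sqrt(d1) = 47.5 - 0.120393*162.221 = 27.9696 MPa
sigma_y(d3) = 27.9696 + 0.120393 / sqrt(6.2e-05) = 43.26 MPa


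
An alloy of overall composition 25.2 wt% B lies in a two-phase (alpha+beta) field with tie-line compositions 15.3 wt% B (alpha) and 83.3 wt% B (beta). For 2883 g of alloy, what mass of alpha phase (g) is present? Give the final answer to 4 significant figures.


f_alpha = (C_beta - C0) / (C_beta - C_alpha)
f_alpha = (83.3 - 25.2) / (83.3 - 15.3) = 0.854412
m_alpha = f_alpha * m_total = 0.854412 * 2883 = 2463 g


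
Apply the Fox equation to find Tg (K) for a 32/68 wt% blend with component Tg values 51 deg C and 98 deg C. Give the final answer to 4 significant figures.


1/Tg = w1/Tg1 + w2/Tg2 (in Kelvin)
Tg1 = 324.15 K, Tg2 = 371.15 K
1/Tg = 0.32/324.15 + 0.68/371.15
Tg = 354.7 K


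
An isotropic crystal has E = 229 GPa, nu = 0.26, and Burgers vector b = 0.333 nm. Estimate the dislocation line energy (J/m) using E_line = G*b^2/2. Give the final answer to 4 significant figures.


Step 1: G = E / (2*(1+nu))
G = 229 / (2*(1+0.26)) = 90.873 GPa = 9.0873e+10 Pa
Step 2: E_line = G*b^2/2
b = 0.333 nm = 3.33e-10 m
E_line = 0.5 * 9.0873e+10 * (3.33e-10)^2 = 5.038e-09 J/m


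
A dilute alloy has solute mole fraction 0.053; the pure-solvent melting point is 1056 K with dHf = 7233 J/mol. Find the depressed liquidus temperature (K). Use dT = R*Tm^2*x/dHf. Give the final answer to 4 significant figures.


dT = R*Tm^2*x / dHf
dT = 8.314 * 1056^2 * 0.053 / 7233
dT = 67.9353 K
T_new = 1056 - 67.9353 = 988.1 K


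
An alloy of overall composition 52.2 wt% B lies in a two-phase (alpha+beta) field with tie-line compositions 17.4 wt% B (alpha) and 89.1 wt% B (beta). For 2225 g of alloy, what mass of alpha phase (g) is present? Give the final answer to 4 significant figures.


f_alpha = (C_beta - C0) / (C_beta - C_alpha)
f_alpha = (89.1 - 52.2) / (89.1 - 17.4) = 0.514644
m_alpha = f_alpha * m_total = 0.514644 * 2225 = 1145 g


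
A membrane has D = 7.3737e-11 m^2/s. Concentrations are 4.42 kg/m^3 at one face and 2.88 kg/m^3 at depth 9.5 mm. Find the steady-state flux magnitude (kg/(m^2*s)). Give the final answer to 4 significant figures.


J = -D * (dC/dx) = D * (C1 - C2) / dx
J = 7.3737e-11 * (4.42 - 2.88) / 9.5e-03
J = 1.195e-08 kg/(m^2*s)


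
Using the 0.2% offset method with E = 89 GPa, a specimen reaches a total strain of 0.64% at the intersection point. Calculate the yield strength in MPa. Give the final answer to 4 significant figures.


Offset strain = 0.002
Elastic strain at yield = total_strain - offset = 6.4e-03 - 0.002 = 4.4e-03
sigma_y = E * elastic_strain = 89000 * 4.4e-03
sigma_y = 391.6 MPa


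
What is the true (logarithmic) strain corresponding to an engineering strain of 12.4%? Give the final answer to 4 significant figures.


epsilon_true = ln(1 + epsilon_eng)
epsilon_true = ln(1 + 0.124)
epsilon_true = 0.1169


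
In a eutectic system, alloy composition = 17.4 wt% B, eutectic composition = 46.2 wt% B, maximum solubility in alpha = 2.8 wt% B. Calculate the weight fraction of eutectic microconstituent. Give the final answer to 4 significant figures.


f_primary = (C_e - C0) / (C_e - C_alpha_max)
f_primary = (46.2 - 17.4) / (46.2 - 2.8)
f_primary = 0.663594
f_eutectic = 1 - 0.663594 = 0.3364


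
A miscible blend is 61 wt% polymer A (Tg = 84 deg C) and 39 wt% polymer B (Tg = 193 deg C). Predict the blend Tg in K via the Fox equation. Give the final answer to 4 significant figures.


1/Tg = w1/Tg1 + w2/Tg2 (in Kelvin)
Tg1 = 357.15 K, Tg2 = 466.15 K
1/Tg = 0.61/357.15 + 0.39/466.15
Tg = 393 K


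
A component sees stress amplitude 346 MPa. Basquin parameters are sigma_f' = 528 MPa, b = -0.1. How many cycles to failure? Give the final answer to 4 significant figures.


sigma_a = sigma_f' * (2*Nf)^b
2*Nf = (sigma_a / sigma_f')^(1/b)
2*Nf = (346 / 528)^(1/-0.1)
2*Nf = 68.4823
Nf = 34.24 cycles


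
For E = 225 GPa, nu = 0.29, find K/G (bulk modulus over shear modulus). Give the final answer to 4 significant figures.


G = E / (2*(1+nu))
G = 225 / (2*(1+0.29)) = 87.2093 GPa
K = E / (3*(1-2*nu))
K = 225 / (3*(1-2*0.29)) = 178.571 GPa
K/G = 178.571 / 87.2093 = 2.048


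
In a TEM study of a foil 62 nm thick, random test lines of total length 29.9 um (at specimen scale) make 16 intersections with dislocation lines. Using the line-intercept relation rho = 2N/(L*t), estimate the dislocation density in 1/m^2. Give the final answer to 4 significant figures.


rho = 2N / (L * t)
L = 29.9 um = 2.99e-05 m, t = 62 nm = 6.2e-08 m
rho = 2 * 16 / (2.99e-05 * 6.2e-08)
rho = 1.726e+13 1/m^2


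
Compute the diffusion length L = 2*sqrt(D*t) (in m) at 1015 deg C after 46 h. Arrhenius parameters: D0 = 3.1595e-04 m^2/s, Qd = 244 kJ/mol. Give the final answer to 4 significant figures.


Step 1: D = D0 * exp(-Qd/(R*T))
T = 1288.15 K
D = 3.1595e-04 * exp(-244e3 / (8.314 * 1288.15)) = 4.02746e-14 m^2/s
Step 2: L = 2*sqrt(D*t)
t = 46 h = 165600 s
L = 2*sqrt(4.02746e-14 * 165600) = 1.633e-04 m


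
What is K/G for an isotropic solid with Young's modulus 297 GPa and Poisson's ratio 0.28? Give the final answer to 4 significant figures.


G = E / (2*(1+nu))
G = 297 / (2*(1+0.28)) = 116.016 GPa
K = E / (3*(1-2*nu))
K = 297 / (3*(1-2*0.28)) = 225 GPa
K/G = 225 / 116.016 = 1.939


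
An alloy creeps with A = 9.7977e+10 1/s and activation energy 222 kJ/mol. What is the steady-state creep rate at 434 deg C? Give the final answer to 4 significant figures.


rate = A * exp(-Q / (R*T))
T = 434 + 273.15 = 707.15 K
rate = 9.7977e+10 * exp(-222e3 / (8.314 * 707.15))
rate = 3.91e-06 1/s


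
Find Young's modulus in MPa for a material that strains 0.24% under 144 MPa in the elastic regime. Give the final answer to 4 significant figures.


E = sigma / epsilon
epsilon = 0.24% = 2.4e-03
E = 144 / 2.4e-03
E = 60000 MPa


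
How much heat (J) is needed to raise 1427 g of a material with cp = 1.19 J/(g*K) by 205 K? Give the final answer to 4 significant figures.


Q = m * cp * dT
Q = 1427 * 1.19 * 205
Q = 348100 J


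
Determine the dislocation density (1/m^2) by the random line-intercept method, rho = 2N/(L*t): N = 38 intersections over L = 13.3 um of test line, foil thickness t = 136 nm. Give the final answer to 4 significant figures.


rho = 2N / (L * t)
L = 13.3 um = 1.33e-05 m, t = 136 nm = 1.36e-07 m
rho = 2 * 38 / (1.33e-05 * 1.36e-07)
rho = 4.202e+13 1/m^2


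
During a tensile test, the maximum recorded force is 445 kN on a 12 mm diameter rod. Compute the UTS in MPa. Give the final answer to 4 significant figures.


A0 = pi*(d/2)^2 = pi*(12/2)^2 = 113.097 mm^2
UTS = F_max / A0 = 445*1000 / 113.097
UTS = 3935 MPa


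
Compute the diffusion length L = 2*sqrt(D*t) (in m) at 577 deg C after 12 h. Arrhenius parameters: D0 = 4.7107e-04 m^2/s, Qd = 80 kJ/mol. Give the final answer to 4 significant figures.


Step 1: D = D0 * exp(-Qd/(R*T))
T = 850.15 K
D = 4.7107e-04 * exp(-80e3 / (8.314 * 850.15)) = 5.72234e-09 m^2/s
Step 2: L = 2*sqrt(D*t)
t = 12 h = 43200 s
L = 2*sqrt(5.72234e-09 * 43200) = 0.03145 m


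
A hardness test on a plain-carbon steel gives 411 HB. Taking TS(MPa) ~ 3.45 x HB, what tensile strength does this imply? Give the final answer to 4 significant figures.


TS (MPa) = 3.45 * HB
TS = 3.45 * 411
TS = 1418 MPa


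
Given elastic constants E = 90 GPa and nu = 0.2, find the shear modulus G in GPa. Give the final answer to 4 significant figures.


G = E / (2*(1+nu))
G = 90 / (2*(1+0.2))
G = 37.5 GPa


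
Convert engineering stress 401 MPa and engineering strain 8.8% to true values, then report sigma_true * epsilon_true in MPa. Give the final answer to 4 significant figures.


sigma_true = sigma_eng * (1 + epsilon_eng)
sigma_true = 401 * (1 + 0.088) = 436.288 MPa
epsilon_true = ln(1 + epsilon_eng)
epsilon_true = ln(1 + 0.088) = 0.0843411
sigma_true * epsilon_true = 436.288 * 0.0843411 = 36.8 MPa


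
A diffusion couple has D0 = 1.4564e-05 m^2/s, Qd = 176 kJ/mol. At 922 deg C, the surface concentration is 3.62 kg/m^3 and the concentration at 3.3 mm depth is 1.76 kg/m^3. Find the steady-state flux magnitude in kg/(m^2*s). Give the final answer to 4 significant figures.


Step 1: D = D0 * exp(-Qd/(R*T))
T = 922 + 273.15 = 1195.15 K
D = 1.4564e-05 * exp(-176e3 / (8.314 * 1195.15)) = 2.95688e-13 m^2/s
Step 2: J = D * (C1 - C2) / dx
J = 2.95688e-13 * (3.62 - 1.76) / 3.3e-03
J = 1.667e-10 kg/(m^2*s)


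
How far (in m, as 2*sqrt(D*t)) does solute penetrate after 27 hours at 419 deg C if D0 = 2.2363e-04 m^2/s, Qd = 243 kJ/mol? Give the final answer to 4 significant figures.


Step 1: D = D0 * exp(-Qd/(R*T))
T = 692.15 K
D = 2.2363e-04 * exp(-243e3 / (8.314 * 692.15)) = 1.02408e-22 m^2/s
Step 2: L = 2*sqrt(D*t)
t = 27 h = 97200 s
L = 2*sqrt(1.02408e-22 * 97200) = 6.31e-09 m


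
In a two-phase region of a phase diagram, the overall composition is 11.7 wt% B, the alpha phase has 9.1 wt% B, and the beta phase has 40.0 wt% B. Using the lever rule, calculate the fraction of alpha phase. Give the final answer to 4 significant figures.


f_alpha = (C_beta - C0) / (C_beta - C_alpha)
f_alpha = (40.0 - 11.7) / (40.0 - 9.1)
f_alpha = 0.9159


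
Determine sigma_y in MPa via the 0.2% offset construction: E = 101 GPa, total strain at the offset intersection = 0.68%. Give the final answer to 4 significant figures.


Offset strain = 0.002
Elastic strain at yield = total_strain - offset = 6.8e-03 - 0.002 = 4.8e-03
sigma_y = E * elastic_strain = 101000 * 4.8e-03
sigma_y = 484.8 MPa


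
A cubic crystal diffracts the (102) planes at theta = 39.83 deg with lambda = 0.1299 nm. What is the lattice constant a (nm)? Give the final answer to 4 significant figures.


d = lambda / (2*sin(theta))
d = 0.1299 / (2*sin(39.83 deg))
d = 0.101403 nm
a = d * sqrt(h^2+k^2+l^2) = 0.101403 * sqrt(5)
a = 0.2267 nm


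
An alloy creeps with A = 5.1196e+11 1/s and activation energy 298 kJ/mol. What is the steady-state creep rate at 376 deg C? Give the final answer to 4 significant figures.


rate = A * exp(-Q / (R*T))
T = 376 + 273.15 = 649.15 K
rate = 5.1196e+11 * exp(-298e3 / (8.314 * 649.15))
rate = 5.363e-13 1/s
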